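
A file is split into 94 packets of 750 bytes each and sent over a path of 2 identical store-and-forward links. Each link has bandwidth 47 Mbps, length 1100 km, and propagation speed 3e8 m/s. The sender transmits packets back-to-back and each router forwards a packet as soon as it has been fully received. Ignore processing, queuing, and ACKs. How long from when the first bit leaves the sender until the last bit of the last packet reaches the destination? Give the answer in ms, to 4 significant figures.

19.46 ms

Per-hop transmission t_tx = L/R = 6000/47000000 = 0.12766 ms.
Per-hop propagation t_prop = 1100000/300000000 = 3.66667 ms.
Pipeline fill: first packet needs 2·t_tx to clear all hops; remaining 93 packets each add one t_tx.
Total = (2+94-1)·t_tx + 2·t_prop = 95·0.12766 + 2·3.66667 = 19.46 ms.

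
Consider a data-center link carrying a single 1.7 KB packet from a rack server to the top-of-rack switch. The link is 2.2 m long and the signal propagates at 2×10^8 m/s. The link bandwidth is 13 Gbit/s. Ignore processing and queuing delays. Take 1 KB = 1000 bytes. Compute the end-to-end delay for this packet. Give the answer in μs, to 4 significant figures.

1.057 μs

L = 13600 bits.
Transmission delay = L/R = 13600 / 13000000000 = 1.04615 μs.
Propagation delay = d/s = 2.2 m / 200000000 m/s = 0.011 μs.
Total = 1.057 μs.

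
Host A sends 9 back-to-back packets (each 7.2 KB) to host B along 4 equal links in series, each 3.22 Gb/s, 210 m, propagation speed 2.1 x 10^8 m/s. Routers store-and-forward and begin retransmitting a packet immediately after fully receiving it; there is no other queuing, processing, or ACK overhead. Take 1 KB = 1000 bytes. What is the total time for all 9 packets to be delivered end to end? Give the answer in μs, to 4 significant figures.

218.7 μs

Per-hop transmission t_tx = L/R = 57600/3220000000 = 17.8882 μs.
Per-hop propagation t_prop = 210/210000000 = 1 μs.
Pipeline fill: first packet needs 4·t_tx to clear all hops; remaining 8 packets each add one t_tx.
Total = (4+9-1)·t_tx + 4·t_prop = 12·17.8882 + 4·1 = 218.7 μs.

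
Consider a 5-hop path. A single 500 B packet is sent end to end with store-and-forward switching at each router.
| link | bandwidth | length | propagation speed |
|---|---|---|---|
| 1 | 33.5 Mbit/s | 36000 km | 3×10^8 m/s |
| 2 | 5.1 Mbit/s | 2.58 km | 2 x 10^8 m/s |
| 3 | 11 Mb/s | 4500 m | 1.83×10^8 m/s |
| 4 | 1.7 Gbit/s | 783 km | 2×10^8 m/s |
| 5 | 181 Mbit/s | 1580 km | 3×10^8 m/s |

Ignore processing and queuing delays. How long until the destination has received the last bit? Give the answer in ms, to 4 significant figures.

130.5 ms

L = 500 × 8 = 4000 bits.
Transmission delays (L/R per hop): 0.119403, 0.784314, 0.363636, 0.00235294, 0.0220994 ms; sum = 1.29181 ms.
Propagation delays (d/s per hop): 120, 0.0129, 0.0245902, 3.915, 5.26667 ms; sum = 129.219 ms.
End-to-end = 130.5 ms.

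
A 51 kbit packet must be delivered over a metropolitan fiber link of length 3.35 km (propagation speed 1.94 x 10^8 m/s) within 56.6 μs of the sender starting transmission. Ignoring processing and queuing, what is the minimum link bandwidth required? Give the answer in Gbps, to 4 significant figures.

1.297 Gbps

Propagation delay = 3350 / 194000000 = 17.268 μs.
Transmission budget = 56.6 − 17.268 = 39.332 μs.
R ≥ L / t_tx = 51000 bits / 3.9332e-05 s = 1.297 Gbps.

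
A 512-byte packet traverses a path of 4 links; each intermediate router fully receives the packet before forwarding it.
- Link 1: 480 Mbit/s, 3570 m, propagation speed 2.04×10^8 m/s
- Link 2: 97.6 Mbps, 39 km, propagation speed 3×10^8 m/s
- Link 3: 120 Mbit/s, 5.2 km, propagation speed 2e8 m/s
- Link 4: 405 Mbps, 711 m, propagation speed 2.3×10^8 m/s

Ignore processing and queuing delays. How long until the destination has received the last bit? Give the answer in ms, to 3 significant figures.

0.271 ms

L = 512 × 8 = 4096 bits.
Transmission delays (L/R per hop): 0.00853333, 0.0419672, 0.0341333, 0.0101136 ms; sum = 0.0947475 ms.
Propagation delays (d/s per hop): 0.0175, 0.13, 0.026, 0.0030913 ms; sum = 0.176591 ms.
End-to-end = 0.271 ms.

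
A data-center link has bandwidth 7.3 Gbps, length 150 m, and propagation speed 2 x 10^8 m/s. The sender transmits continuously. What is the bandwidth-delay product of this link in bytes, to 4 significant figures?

Propagation delay = 150 / 200000000 = 7.5e-07 s.
BDP = R × t_prop = 7300000000 × 7.5e-07 = 5475 bits.
In bytes: 5475/8 = 684.4 bytes.

684.4 bytes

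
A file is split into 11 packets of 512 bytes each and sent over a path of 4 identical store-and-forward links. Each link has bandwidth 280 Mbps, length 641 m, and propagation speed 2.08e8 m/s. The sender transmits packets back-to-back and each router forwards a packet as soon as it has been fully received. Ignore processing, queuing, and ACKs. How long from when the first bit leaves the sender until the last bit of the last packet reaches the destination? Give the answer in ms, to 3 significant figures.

Per-hop transmission t_tx = L/R = 4096/280000000 = 0.0146286 ms.
Per-hop propagation t_prop = 641/208000000 = 0.00308173 ms.
Pipeline fill: first packet needs 4·t_tx to clear all hops; remaining 10 packets each add one t_tx.
Total = (4+11-1)·t_tx + 4·t_prop = 14·0.0146286 + 4·0.00308173 = 0.217 ms.

0.217 ms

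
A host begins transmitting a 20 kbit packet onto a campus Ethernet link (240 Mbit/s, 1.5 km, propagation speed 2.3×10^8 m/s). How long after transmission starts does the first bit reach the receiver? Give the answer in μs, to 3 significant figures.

First bit experiences only propagation delay: d/s = 1500/2.3e+08 = 6.52 μs.

6.52 μs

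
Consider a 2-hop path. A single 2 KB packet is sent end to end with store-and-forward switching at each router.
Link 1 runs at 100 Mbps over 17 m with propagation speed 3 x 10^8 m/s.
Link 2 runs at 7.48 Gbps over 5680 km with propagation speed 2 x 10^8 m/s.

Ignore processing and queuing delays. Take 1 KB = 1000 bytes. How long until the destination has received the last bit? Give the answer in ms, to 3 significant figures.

L = 16000 bits.
Transmission delays (L/R per hop): 0.16, 0.00213904 ms; sum = 0.162139 ms.
Propagation delays (d/s per hop): 5.66667e-05, 28.4 ms; sum = 28.4001 ms.
End-to-end = 28.6 ms.

28.6 ms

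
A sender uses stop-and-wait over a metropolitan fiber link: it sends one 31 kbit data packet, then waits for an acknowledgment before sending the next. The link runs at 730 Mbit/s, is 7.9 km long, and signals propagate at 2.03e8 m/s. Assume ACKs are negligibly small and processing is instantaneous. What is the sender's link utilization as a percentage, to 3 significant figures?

35.3 %

t_tx = L/R = 31000/730000000 = 4.24658e-05 s.
t_prop = 7900/2.03e+08 = 3.89163e-05 s; RTT = 7.78325e-05 s.
Cycle = t_tx + RTT = 0.000120298 s.
Utilization = t_tx / cycle = 4.24658e-05/0.000120298 = 35.3 %.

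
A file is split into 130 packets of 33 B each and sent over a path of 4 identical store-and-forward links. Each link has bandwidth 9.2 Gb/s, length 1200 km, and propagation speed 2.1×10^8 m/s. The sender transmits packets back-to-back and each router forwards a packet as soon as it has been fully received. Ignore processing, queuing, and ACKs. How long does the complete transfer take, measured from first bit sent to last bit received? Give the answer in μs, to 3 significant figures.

Per-hop transmission t_tx = L/R = 264/9200000000 = 0.0286957 μs.
Per-hop propagation t_prop = 1200000/210000000 = 5714.29 μs.
Pipeline fill: first packet needs 4·t_tx to clear all hops; remaining 129 packets each add one t_tx.
Total = (4+130-1)·t_tx + 4·t_prop = 133·0.0286957 + 4·5714.29 = 22900 μs.

22900 μs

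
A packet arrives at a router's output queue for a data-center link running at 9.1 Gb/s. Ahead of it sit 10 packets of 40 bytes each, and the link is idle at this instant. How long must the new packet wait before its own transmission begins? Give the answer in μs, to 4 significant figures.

Each queued packet: L/R = 320/9100000000 = 0.0351648 μs.
10 queued → 0.351648 μs.
Queuing delay = 0.3516 μs.

0.3516 μs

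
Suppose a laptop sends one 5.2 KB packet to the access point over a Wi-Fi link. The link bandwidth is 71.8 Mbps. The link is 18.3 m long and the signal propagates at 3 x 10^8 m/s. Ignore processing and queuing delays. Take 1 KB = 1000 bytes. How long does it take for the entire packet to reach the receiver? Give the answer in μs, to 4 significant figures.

579.4 μs

L = 41600 bits.
Transmission delay = L/R = 41600 / 71800000 = 579.387 μs.
Propagation delay = d/s = 18.3 m / 300000000 m/s = 0.061 μs.
Total = 579.4 μs.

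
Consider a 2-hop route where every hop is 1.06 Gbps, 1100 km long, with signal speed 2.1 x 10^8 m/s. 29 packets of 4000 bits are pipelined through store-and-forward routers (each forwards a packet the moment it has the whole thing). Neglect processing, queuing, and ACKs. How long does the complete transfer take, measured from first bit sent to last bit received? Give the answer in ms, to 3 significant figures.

10.6 ms

Per-hop transmission t_tx = L/R = 4000/1060000000 = 0.00377358 ms.
Per-hop propagation t_prop = 1100000/210000000 = 5.2381 ms.
Pipeline fill: first packet needs 2·t_tx to clear all hops; remaining 28 packets each add one t_tx.
Total = (2+29-1)·t_tx + 2·t_prop = 30·0.00377358 + 2·5.2381 = 10.6 ms.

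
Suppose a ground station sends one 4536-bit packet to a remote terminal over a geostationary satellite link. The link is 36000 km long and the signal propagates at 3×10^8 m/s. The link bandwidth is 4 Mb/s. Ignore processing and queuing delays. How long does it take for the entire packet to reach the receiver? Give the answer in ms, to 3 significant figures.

Transmission delay = L/R = 4536 / 4000000 = 1.134 ms.
Propagation delay = d/s = 36000000 m / 300000000 m/s = 120 ms.
Total = 121 ms.

121 ms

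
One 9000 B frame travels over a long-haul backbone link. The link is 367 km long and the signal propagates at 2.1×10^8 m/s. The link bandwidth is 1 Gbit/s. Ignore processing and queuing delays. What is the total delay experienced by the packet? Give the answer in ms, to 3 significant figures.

1.82 ms

L = 9000 × 8 = 72000 bits.
Transmission delay = L/R = 72000 / 1000000000 = 0.072 ms.
Propagation delay = d/s = 367000 m / 210000000 m/s = 1.74762 ms.
Total = 1.82 ms.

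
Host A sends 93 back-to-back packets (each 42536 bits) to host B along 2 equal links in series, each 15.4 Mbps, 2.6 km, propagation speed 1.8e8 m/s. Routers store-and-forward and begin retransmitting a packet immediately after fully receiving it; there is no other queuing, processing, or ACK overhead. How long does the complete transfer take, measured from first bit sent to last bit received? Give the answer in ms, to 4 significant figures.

Per-hop transmission t_tx = L/R = 42536/15400000 = 2.76208 ms.
Per-hop propagation t_prop = 2600/180000000 = 0.0144444 ms.
Pipeline fill: first packet needs 2·t_tx to clear all hops; remaining 92 packets each add one t_tx.
Total = (2+93-1)·t_tx + 2·t_prop = 94·2.76208 + 2·0.0144444 = 259.7 ms.

259.7 ms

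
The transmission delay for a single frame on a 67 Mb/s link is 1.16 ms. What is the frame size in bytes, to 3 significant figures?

L = R × t_tx = 67000000 b/s × 0.00116 s = 77720 bits.
In bytes: 77720 / 8 = 9720 bytes.

9720 bytes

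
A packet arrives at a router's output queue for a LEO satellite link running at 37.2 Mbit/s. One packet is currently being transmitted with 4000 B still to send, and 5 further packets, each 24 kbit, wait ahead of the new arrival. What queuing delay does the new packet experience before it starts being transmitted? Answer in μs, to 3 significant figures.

Each queued packet: L/R = 24000/37200000 = 645.161 μs.
5 queued → 3225.81 μs.
Plus remaining 32000 bits of current packet: 860.215 μs.
Queuing delay = 4090 μs.

4090 μs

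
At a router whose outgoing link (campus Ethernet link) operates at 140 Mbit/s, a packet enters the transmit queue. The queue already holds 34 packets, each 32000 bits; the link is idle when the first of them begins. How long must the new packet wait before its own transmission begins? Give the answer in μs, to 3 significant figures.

Each queued packet: L/R = 32000/140000000 = 228.571 μs.
34 queued → 7771.43 μs.
Queuing delay = 7770 μs.

7770 μs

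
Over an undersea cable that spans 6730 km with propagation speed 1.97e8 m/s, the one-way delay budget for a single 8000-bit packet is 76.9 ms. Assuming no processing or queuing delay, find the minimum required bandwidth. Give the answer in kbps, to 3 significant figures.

187 kbps

Propagation delay = 6730000 / 197000000 = 34.1624 ms.
Transmission budget = 76.9 − 34.1624 = 42.7376 ms.
R ≥ L / t_tx = 8000 bits / 0.0427376 s = 187 kbps.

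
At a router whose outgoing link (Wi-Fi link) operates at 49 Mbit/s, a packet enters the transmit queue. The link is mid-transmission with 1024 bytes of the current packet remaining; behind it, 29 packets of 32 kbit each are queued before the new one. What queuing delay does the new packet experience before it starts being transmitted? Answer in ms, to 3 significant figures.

Each queued packet: L/R = 32000/49000000 = 0.653061 ms.
29 queued → 18.9388 ms.
Plus remaining 8192 bits of current packet: 0.167184 ms.
Queuing delay = 19.1 ms.

19.1 ms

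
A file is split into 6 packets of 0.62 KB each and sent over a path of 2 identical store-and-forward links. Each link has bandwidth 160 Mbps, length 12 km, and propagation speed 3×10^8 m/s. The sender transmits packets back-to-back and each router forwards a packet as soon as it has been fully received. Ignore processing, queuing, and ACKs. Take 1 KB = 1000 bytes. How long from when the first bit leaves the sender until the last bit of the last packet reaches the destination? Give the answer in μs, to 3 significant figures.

Per-hop transmission t_tx = L/R = 4960/160000000 = 31 μs.
Per-hop propagation t_prop = 12000/300000000 = 40 μs.
Pipeline fill: first packet needs 2·t_tx to clear all hops; remaining 5 packets each add one t_tx.
Total = (2+6-1)·t_tx + 2·t_prop = 7·31 + 2·40 = 297 μs.

297 μs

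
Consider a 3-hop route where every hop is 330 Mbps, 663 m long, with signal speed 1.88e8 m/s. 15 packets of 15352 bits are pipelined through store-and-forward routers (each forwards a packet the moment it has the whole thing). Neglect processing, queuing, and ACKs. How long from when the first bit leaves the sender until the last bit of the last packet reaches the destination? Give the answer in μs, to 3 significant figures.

Per-hop transmission t_tx = L/R = 15352/330000000 = 46.5212 μs.
Per-hop propagation t_prop = 663/188000000 = 3.5266 μs.
Pipeline fill: first packet needs 3·t_tx to clear all hops; remaining 14 packets each add one t_tx.
Total = (3+15-1)·t_tx + 3·t_prop = 17·46.5212 + 3·3.5266 = 801 μs.

801 μs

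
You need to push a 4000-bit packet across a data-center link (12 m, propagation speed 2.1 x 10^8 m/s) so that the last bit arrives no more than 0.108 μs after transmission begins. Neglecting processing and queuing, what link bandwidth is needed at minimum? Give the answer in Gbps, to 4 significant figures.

Propagation delay = 12 / 210000000 = 0.0571429 μs.
Transmission budget = 0.108 − 0.0571429 = 0.0508571 μs.
R ≥ L / t_tx = 4000 bits / 5.08571e-08 s = 78.65 Gbps.

78.65 Gbps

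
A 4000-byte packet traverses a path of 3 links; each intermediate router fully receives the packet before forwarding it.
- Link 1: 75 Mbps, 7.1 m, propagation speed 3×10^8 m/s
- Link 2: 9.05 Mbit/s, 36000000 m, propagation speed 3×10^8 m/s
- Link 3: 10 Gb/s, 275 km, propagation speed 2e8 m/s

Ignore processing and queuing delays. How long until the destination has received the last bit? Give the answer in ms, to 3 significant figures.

L = 4000 × 8 = 32000 bits.
Transmission delays (L/R per hop): 0.426667, 3.53591, 0.0032 ms; sum = 3.96578 ms.
Propagation delays (d/s per hop): 2.36667e-05, 120, 1.375 ms; sum = 121.375 ms.
End-to-end = 125 ms.

125 ms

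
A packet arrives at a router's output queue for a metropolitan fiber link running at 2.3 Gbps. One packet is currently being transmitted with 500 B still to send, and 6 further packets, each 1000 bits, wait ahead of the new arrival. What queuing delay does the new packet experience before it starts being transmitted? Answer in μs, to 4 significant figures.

Each queued packet: L/R = 1000/2300000000 = 0.434783 μs.
6 queued → 2.6087 μs.
Plus remaining 4000 bits of current packet: 1.73913 μs.
Queuing delay = 4.348 μs.

4.348 μs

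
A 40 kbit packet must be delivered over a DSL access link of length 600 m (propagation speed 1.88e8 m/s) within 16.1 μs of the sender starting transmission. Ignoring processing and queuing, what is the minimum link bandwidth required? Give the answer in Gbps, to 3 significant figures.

Propagation delay = 600 / 188000000 = 3.19149 μs.
Transmission budget = 16.1 − 3.19149 = 12.9085 μs.
R ≥ L / t_tx = 40000 bits / 1.29085e-05 s = 3.10 Gbps.

3.10 Gbps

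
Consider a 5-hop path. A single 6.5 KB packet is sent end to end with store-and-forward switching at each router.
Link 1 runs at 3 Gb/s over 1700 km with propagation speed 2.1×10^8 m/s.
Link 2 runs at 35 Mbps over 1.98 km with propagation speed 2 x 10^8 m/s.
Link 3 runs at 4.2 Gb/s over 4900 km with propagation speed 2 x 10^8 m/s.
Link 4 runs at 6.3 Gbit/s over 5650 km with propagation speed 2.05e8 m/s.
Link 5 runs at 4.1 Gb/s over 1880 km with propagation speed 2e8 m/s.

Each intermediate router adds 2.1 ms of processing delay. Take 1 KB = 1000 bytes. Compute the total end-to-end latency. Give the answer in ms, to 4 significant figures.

L = 52000 bits.
Transmission delays (L/R per hop): 0.0173333, 1.48571, 0.012381, 0.00825397, 0.0126829 ms; sum = 1.53637 ms.
Propagation delays (d/s per hop): 8.09524, 0.0099, 24.5, 27.561, 9.4 ms; sum = 69.5661 ms.
Processing at 4 router(s): 4 × 2.1 ms = 8.4 ms.
End-to-end = 79.50 ms.

79.50 ms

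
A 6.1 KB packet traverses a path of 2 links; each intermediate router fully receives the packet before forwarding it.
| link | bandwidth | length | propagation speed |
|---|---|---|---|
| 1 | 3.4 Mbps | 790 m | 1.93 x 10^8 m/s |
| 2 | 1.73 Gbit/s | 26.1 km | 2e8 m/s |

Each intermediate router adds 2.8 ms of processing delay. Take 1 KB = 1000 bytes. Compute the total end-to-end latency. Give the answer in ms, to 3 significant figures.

17.3 ms

L = 48800 bits.
Transmission delays (L/R per hop): 14.3529, 0.0282081 ms; sum = 14.3811 ms.
Propagation delays (d/s per hop): 0.00409326, 0.1305 ms; sum = 0.134593 ms.
Processing at 1 router(s): 1 × 2.8 ms = 2.8 ms.
End-to-end = 17.3 ms.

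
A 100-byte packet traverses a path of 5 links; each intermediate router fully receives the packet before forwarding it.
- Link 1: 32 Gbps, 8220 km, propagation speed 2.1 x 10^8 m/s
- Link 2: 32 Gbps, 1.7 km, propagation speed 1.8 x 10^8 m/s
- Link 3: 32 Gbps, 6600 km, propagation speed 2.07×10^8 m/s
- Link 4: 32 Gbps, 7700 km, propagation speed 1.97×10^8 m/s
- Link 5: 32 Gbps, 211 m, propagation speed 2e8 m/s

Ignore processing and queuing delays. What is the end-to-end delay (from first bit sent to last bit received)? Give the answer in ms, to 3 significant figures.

110 ms

L = 100 × 8 = 800 bits.
Transmission delay per hop = L/R = 800/32000000000 = 2.5e-05 ms; 5 hops → 0.000125 ms.
Propagation delays (d/s per hop): 39.1429, 0.00944444, 31.8841, 39.0863, 0.001055 ms; sum = 110.124 ms.
End-to-end = 110 ms.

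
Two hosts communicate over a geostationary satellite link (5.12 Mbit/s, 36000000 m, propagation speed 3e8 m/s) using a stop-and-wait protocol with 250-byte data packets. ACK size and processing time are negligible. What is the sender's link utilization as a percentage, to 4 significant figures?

t_tx = L/R = 2000/5120000 = 0.000390625 s.
t_prop = 36000000/300000000 = 0.12 s; RTT = 0.24 s.
Cycle = t_tx + RTT = 0.240391 s.
Utilization = t_tx / cycle = 0.000390625/0.240391 = 0.1625 %.

0.1625 %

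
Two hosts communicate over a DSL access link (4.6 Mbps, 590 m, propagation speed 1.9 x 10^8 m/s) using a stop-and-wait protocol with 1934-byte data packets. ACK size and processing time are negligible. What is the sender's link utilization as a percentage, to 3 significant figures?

99.8 %

t_tx = L/R = 15472/4600000 = 0.00336348 s.
t_prop = 590/190000000 = 3.10526e-06 s; RTT = 6.21053e-06 s.
Cycle = t_tx + RTT = 0.00336969 s.
Utilization = t_tx / cycle = 0.00336348/0.00336969 = 99.8 %.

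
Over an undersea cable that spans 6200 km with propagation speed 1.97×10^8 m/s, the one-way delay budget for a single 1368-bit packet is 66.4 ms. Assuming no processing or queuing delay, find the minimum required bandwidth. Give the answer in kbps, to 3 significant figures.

Propagation delay = 6200000 / 197000000 = 31.4721 ms.
Transmission budget = 66.4 − 31.4721 = 34.9279 ms.
R ≥ L / t_tx = 1368 bits / 0.0349279 s = 39.2 kbps.

39.2 kbps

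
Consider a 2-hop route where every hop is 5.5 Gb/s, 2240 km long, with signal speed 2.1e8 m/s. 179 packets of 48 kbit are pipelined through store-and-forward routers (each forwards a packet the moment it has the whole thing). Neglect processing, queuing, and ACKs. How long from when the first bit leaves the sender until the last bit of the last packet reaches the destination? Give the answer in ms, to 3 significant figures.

22.9 ms

Per-hop transmission t_tx = L/R = 48000/5500000000 = 0.00872727 ms.
Per-hop propagation t_prop = 2240000/210000000 = 10.6667 ms.
Pipeline fill: first packet needs 2·t_tx to clear all hops; remaining 178 packets each add one t_tx.
Total = (2+179-1)·t_tx + 2·t_prop = 180·0.00872727 + 2·10.6667 = 22.9 ms.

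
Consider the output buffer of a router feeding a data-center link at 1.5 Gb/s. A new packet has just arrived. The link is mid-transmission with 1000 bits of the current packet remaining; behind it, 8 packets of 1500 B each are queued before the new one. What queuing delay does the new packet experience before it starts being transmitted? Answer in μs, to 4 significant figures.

Each queued packet: L/R = 12000/1500000000 = 8 μs.
8 queued → 64 μs.
Plus remaining 1000 bits of current packet: 0.666667 μs.
Queuing delay = 64.67 μs.

64.67 μs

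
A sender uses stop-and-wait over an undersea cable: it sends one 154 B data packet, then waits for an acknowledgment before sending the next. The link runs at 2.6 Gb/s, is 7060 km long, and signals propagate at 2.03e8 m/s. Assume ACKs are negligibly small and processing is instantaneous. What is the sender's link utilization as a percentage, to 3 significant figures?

t_tx = L/R = 1232/2600000000 = 4.73846e-07 s.
t_prop = 7060000/2.03e+08 = 0.0347783 s; RTT = 0.0695567 s.
Cycle = t_tx + RTT = 0.0695571 s.
Utilization = t_tx / cycle = 4.73846e-07/0.0695571 = 0.000681 %.

0.000681 %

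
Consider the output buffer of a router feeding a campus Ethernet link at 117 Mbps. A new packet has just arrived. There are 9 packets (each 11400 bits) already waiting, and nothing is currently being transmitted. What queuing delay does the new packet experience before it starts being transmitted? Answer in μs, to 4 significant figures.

Each queued packet: L/R = 11400/117000000 = 97.4359 μs.
9 queued → 876.923 μs.
Queuing delay = 876.9 μs.

876.9 μs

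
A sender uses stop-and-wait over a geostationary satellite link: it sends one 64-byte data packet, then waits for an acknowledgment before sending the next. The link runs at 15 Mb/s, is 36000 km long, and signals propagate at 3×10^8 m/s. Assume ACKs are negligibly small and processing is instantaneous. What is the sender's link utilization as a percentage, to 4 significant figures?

0.01422 %

t_tx = L/R = 512/15000000 = 3.41333e-05 s.
t_prop = 36000000/300000000 = 0.12 s; RTT = 0.24 s.
Cycle = t_tx + RTT = 0.240034 s.
Utilization = t_tx / cycle = 3.41333e-05/0.240034 = 0.01422 %.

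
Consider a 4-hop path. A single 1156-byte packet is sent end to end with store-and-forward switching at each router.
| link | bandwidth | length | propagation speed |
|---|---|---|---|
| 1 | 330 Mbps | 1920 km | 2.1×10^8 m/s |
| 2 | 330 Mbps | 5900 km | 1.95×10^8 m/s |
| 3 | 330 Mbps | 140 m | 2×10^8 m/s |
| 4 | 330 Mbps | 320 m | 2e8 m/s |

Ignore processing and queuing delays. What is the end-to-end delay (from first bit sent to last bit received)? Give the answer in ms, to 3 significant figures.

L = 1156 × 8 = 9248 bits.
Transmission delay per hop = L/R = 9248/330000000 = 0.0280242 ms; 4 hops → 0.112097 ms.
Propagation delays (d/s per hop): 9.14286, 30.2564, 0.0007, 0.0016 ms; sum = 39.4016 ms.
End-to-end = 39.5 ms.

39.5 ms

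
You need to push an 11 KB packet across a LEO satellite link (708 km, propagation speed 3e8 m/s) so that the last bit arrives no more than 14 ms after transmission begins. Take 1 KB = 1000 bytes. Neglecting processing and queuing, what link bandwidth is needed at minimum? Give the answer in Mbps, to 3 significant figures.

7.56 Mbps

L = 88000 bits.
Propagation delay = 708000 / 300000000 = 2.36 ms.
Transmission budget = 14 − 2.36 = 11.64 ms.
R ≥ L / t_tx = 88000 bits / 0.01164 s = 7.56 Mbps.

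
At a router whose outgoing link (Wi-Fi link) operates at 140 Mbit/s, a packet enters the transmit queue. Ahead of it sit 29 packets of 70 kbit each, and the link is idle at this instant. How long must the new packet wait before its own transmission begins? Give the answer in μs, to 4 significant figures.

14500 μs

Each queued packet: L/R = 70000/140000000 = 500 μs.
29 queued → 14500 μs.
Queuing delay = 14500 μs.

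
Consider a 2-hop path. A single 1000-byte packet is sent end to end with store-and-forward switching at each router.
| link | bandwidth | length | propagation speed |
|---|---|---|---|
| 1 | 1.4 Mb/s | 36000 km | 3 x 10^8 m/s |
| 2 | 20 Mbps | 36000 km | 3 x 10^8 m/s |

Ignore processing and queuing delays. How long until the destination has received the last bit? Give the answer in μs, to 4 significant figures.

L = 1000 × 8 = 8000 bits.
Transmission delays (L/R per hop): 5714.29, 400 μs; sum = 6114.29 μs.
Propagation delays (d/s per hop): 120000, 120000 μs; sum = 240000 μs.
End-to-end = 246100 μs.

246100 μs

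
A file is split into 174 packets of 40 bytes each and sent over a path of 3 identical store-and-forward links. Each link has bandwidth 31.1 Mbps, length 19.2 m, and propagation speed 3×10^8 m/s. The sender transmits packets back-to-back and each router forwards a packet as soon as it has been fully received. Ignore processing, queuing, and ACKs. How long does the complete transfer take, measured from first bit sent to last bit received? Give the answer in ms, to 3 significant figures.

1.81 ms

Per-hop transmission t_tx = L/R = 320/31100000 = 0.0102894 ms.
Per-hop propagation t_prop = 19.2/300000000 = 6.4e-05 ms.
Pipeline fill: first packet needs 3·t_tx to clear all hops; remaining 173 packets each add one t_tx.
Total = (3+174-1)·t_tx + 3·t_prop = 176·0.0102894 + 3·6.4e-05 = 1.81 ms.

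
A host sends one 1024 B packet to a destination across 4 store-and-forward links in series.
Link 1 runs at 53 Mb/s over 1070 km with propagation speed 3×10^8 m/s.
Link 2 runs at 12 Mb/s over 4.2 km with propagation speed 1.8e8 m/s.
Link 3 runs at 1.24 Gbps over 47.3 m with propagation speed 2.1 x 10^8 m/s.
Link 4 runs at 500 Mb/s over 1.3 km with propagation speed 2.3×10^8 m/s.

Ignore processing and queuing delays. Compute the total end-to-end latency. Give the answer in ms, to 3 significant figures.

4.46 ms

L = 1024 × 8 = 8192 bits.
Transmission delays (L/R per hop): 0.154566, 0.682667, 0.00660645, 0.016384 ms; sum = 0.860223 ms.
Propagation delays (d/s per hop): 3.56667, 0.0233333, 0.000225238, 0.00565217 ms; sum = 3.59588 ms.
End-to-end = 4.46 ms.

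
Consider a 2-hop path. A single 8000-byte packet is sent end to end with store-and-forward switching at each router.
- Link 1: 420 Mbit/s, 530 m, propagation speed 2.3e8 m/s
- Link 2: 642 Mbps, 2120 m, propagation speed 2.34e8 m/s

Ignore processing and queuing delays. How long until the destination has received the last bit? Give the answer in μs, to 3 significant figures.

263 μs

L = 8000 × 8 = 64000 bits.
Transmission delays (L/R per hop): 152.381, 99.6885 μs; sum = 252.069 μs.
Propagation delays (d/s per hop): 2.30435, 9.05983 μs; sum = 11.3642 μs.
End-to-end = 263 μs.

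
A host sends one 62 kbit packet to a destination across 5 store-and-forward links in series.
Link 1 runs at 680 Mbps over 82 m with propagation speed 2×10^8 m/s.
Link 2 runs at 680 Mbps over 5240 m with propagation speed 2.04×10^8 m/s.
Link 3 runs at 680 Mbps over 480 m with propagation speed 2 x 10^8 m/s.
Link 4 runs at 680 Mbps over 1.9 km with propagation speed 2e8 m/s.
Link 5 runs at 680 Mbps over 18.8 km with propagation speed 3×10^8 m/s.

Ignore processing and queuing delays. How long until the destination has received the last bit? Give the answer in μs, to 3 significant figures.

557 μs

L = 62000 bits.
Transmission delay per hop = L/R = 62000/680000000 = 91.1765 μs; 5 hops → 455.882 μs.
Propagation delays (d/s per hop): 0.41, 25.6863, 2.4, 9.5, 62.6667 μs; sum = 100.663 μs.
End-to-end = 557 μs.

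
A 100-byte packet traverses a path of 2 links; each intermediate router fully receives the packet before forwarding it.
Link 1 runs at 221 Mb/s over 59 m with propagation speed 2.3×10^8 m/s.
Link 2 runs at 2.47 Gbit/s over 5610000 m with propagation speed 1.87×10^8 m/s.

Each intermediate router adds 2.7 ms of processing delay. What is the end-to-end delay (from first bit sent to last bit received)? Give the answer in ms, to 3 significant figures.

32.7 ms

L = 100 × 8 = 800 bits.
Transmission delays (L/R per hop): 0.00361991, 0.000323887 ms; sum = 0.0039438 ms.
Propagation delays (d/s per hop): 0.000256522, 30 ms; sum = 30.0003 ms.
Processing at 1 router(s): 1 × 2.7 ms = 2.7 ms.
End-to-end = 32.7 ms.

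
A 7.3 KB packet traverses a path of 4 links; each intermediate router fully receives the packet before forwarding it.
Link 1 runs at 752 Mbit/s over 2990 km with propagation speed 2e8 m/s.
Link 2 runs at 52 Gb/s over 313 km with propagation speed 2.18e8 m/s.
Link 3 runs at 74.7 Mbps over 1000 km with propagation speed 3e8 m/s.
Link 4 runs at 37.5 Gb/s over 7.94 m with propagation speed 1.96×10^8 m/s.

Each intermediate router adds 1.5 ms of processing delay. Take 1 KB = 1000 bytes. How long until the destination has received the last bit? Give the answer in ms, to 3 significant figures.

25.1 ms

L = 58400 bits.
Transmission delays (L/R per hop): 0.0776596, 0.00112308, 0.781794, 0.00155733 ms; sum = 0.862134 ms.
Propagation delays (d/s per hop): 14.95, 1.43578, 3.33333, 4.05102e-05 ms; sum = 19.7192 ms.
Processing at 3 router(s): 3 × 1.5 ms = 4.5 ms.
End-to-end = 25.1 ms.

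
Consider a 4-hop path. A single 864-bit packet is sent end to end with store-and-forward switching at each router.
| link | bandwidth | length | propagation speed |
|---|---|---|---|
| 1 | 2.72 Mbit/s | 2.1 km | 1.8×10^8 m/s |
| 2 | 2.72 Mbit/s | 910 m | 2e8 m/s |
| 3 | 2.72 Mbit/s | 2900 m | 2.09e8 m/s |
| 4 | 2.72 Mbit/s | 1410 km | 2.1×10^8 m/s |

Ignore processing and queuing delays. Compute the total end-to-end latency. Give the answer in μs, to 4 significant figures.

Transmission delay per hop = L/R = 864/2720000 = 317.647 μs; 4 hops → 1270.59 μs.
Propagation delays (d/s per hop): 11.6667, 4.55, 13.8756, 6714.29 μs; sum = 6744.38 μs.
End-to-end = 8015 μs.

8015 μs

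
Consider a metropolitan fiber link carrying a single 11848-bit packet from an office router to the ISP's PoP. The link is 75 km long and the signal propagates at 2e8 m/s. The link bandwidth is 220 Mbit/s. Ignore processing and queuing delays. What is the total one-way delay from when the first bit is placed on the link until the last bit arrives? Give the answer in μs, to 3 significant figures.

429 μs

Transmission delay = L/R = 11848 / 220000000 = 53.8545 μs.
Propagation delay = d/s = 75000 m / 200000000 m/s = 375 μs.
Total = 429 μs.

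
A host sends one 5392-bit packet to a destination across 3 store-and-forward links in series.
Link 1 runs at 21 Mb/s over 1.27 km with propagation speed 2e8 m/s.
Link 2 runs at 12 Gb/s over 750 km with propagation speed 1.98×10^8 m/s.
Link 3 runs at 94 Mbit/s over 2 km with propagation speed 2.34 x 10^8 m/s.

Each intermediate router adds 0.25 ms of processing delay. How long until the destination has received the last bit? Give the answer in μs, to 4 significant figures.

Transmission delays (L/R per hop): 256.762, 0.449333, 57.3617 μs; sum = 314.573 μs.
Propagation delays (d/s per hop): 6.35, 3787.88, 8.54701 μs; sum = 3802.78 μs.
Processing at 2 router(s): 2 × 0.25 ms = 500 μs.
End-to-end = 4617 μs.

4617 μs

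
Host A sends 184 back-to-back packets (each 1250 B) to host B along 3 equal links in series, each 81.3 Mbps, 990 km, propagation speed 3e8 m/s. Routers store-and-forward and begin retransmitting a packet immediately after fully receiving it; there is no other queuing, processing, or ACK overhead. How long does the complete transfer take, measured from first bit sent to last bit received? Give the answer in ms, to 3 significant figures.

Per-hop transmission t_tx = L/R = 10000/81300000 = 0.123001 ms.
Per-hop propagation t_prop = 990000/300000000 = 3.3 ms.
Pipeline fill: first packet needs 3·t_tx to clear all hops; remaining 183 packets each add one t_tx.
Total = (3+184-1)·t_tx + 3·t_prop = 186·0.123001 + 3·3.3 = 32.8 ms.

32.8 ms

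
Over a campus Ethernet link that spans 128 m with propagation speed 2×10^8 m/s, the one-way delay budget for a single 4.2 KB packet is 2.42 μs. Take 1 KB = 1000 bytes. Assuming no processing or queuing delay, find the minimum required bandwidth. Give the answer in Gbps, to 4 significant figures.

18.88 Gbps

L = 33600 bits.
Propagation delay = 128 / 200000000 = 0.64 μs.
Transmission budget = 2.42 − 0.64 = 1.78 μs.
R ≥ L / t_tx = 33600 bits / 1.78e-06 s = 18.88 Gbps.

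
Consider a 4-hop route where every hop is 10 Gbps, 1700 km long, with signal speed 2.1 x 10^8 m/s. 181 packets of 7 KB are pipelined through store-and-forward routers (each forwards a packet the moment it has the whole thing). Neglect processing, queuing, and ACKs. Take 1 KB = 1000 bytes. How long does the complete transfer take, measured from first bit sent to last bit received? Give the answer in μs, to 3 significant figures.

Per-hop transmission t_tx = L/R = 56000/10000000000 = 5.6 μs.
Per-hop propagation t_prop = 1700000/210000000 = 8095.24 μs.
Pipeline fill: first packet needs 4·t_tx to clear all hops; remaining 180 packets each add one t_tx.
Total = (4+181-1)·t_tx + 4·t_prop = 184·5.6 + 4·8095.24 = 33400 μs.

33400 μs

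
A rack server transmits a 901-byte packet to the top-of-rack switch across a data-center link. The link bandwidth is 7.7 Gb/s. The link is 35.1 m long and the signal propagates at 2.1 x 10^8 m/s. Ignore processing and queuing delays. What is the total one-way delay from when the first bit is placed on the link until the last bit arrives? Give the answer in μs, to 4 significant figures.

L = 901 × 8 = 7208 bits.
Transmission delay = L/R = 7208 / 7700000000 = 0.936104 μs.
Propagation delay = d/s = 35.1 m / 210000000 m/s = 0.167143 μs.
Total = 1.103 μs.

1.103 μs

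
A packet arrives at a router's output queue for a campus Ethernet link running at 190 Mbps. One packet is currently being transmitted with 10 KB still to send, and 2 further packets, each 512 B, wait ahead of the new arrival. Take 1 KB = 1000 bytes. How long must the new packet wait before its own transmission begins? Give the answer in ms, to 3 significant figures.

0.464 ms

Each queued packet: L/R = 4096/190000000 = 0.0215579 ms.
2 queued → 0.0431158 ms.
Plus remaining 80000 bits of current packet: 0.421053 ms.
Queuing delay = 0.464 ms.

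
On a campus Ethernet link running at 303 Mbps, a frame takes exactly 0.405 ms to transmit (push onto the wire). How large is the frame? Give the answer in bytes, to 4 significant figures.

15340 bytes

L = R × t_tx = 303000000 b/s × 0.000405 s = 122715 bits.
In bytes: 122715 / 8 = 15340 bytes.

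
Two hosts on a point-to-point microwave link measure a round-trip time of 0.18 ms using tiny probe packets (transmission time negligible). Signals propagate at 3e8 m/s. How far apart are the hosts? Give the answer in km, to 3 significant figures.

One-way propagation = RTT/2 = 0.09 ms.
d = s × t = 300000000 × 9e-05 = 27.0 km.

27.0 km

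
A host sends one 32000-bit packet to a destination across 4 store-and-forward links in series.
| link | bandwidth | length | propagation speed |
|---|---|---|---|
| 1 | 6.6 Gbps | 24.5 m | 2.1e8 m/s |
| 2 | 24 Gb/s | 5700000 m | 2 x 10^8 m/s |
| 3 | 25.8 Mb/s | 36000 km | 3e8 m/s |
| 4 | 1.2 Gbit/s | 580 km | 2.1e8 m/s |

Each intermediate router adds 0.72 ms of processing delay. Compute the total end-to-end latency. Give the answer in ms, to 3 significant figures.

155 ms

Transmission delays (L/R per hop): 0.00484848, 0.00133333, 1.24031, 0.0266667 ms; sum = 1.27316 ms.
Propagation delays (d/s per hop): 0.000116667, 28.5, 120, 2.7619 ms; sum = 151.262 ms.
Processing at 3 router(s): 3 × 0.72 ms = 2.16 ms.
End-to-end = 155 ms.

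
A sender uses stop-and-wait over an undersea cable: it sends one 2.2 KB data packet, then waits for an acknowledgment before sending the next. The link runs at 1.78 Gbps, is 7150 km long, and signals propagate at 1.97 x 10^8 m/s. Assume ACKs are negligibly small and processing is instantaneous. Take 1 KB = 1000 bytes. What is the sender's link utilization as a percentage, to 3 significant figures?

0.0136 %

t_tx = L/R = 17600/1780000000 = 9.88764e-06 s.
t_prop = 7150000/197000000 = 0.0362944 s; RTT = 0.0725888 s.
Cycle = t_tx + RTT = 0.0725987 s.
Utilization = t_tx / cycle = 9.88764e-06/0.0725987 = 0.0136 %.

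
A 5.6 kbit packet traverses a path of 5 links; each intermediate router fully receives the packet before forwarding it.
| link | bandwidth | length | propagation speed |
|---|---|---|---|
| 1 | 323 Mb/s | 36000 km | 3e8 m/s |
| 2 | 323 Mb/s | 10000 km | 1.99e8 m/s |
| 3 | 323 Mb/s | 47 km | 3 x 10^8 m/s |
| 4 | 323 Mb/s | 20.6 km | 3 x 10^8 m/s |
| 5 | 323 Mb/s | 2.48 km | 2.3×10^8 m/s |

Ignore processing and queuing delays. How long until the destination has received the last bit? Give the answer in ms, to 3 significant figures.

171 ms

L = 5600 bits.
Transmission delay per hop = L/R = 5600/323000000 = 0.0173375 ms; 5 hops → 0.0866873 ms.
Propagation delays (d/s per hop): 120, 50.2513, 0.156667, 0.0686667, 0.0107826 ms; sum = 170.487 ms.
End-to-end = 171 ms.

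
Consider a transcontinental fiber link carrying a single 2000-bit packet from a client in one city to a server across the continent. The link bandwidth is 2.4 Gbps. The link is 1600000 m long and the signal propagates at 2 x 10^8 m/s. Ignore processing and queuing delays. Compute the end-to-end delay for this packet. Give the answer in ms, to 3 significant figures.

8.00 ms

Transmission delay = L/R = 2000 / 2400000000 = 0.000833333 ms.
Propagation delay = d/s = 1600000 m / 200000000 m/s = 8 ms.
Total = 8.00 ms.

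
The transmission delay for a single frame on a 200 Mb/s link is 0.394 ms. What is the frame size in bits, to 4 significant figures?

78800 bits

L = R × t_tx = 200000000 b/s × 0.000394 s = 78800 bits.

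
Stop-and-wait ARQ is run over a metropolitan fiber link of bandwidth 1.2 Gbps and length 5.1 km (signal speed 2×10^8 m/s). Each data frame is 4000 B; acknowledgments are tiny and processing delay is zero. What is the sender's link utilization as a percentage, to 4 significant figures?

34.33 %

t_tx = L/R = 32000/1200000000 = 2.66667e-05 s.
t_prop = 5100/200000000 = 2.55e-05 s; RTT = 5.1e-05 s.
Cycle = t_tx + RTT = 7.76667e-05 s.
Utilization = t_tx / cycle = 2.66667e-05/7.76667e-05 = 34.33 %.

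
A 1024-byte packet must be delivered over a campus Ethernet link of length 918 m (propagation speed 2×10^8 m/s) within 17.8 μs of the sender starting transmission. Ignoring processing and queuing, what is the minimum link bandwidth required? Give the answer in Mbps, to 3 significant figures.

620 Mbps

L = 8192 bits.
Propagation delay = 918 / 200000000 = 4.59 μs.
Transmission budget = 17.8 − 4.59 = 13.21 μs.
R ≥ L / t_tx = 8192 bits / 1.321e-05 s = 620 Mbps.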